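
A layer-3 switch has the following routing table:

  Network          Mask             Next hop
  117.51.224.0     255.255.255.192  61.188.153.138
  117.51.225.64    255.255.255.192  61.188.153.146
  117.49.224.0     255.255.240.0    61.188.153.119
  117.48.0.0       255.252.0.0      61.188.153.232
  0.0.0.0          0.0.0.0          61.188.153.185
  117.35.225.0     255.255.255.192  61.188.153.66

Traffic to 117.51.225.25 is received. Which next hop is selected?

Routes whose prefix contains 117.51.225.25:
  0.0.0.0/0 (default, matches everything) -> 61.188.153.185
  117.48.0.0/14 (117.48.0.0 - 117.51.255.255) -> 61.188.153.232
More-specific entries that do NOT match:
  117.51.224.0/26 (117.51.224.0 - 117.51.224.63) does not contain 117.51.225.25
  117.51.225.64/26 (117.51.225.64 - 117.51.225.127) does not contain 117.51.225.25
  117.35.225.0/26 (117.35.225.0 - 117.35.225.63) does not contain 117.51.225.25
  117.49.224.0/20 (117.49.224.0 - 117.49.239.255) does not contain 117.51.225.25
Longest matching prefix is /14 -> next hop 61.188.153.232.

61.188.153.232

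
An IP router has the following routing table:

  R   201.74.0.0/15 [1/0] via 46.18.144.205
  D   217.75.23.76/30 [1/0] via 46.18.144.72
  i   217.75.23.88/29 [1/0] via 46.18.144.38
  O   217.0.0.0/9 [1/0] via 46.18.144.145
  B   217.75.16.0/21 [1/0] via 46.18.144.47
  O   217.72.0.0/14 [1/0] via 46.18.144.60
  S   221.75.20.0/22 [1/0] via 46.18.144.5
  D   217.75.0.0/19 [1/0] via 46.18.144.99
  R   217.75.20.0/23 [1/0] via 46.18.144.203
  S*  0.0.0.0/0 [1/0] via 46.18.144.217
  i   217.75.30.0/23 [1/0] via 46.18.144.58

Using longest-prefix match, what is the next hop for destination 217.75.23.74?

46.18.144.47

Routes whose prefix contains 217.75.23.74:
  0.0.0.0/0 (default, matches everything) -> 46.18.144.217
  217.0.0.0/9 (217.0.0.0 - 217.127.255.255) -> 46.18.144.145
  217.72.0.0/14 (217.72.0.0 - 217.75.255.255) -> 46.18.144.60
  217.75.0.0/19 (217.75.0.0 - 217.75.31.255) -> 46.18.144.99
  217.75.16.0/21 (217.75.16.0 - 217.75.23.255) -> 46.18.144.47
More-specific entries that do NOT match:
  217.75.23.76/30 (217.75.23.76 - 217.75.23.79) does not contain 217.75.23.74
  217.75.23.88/29 (217.75.23.88 - 217.75.23.95) does not contain 217.75.23.74
  217.75.20.0/23 (217.75.20.0 - 217.75.21.255) does not contain 217.75.23.74
  217.75.30.0/23 (217.75.30.0 - 217.75.31.255) does not contain 217.75.23.74
  221.75.20.0/22 (221.75.20.0 - 221.75.23.255) does not contain 217.75.23.74
Longest matching prefix is /21 -> next hop 46.18.144.47.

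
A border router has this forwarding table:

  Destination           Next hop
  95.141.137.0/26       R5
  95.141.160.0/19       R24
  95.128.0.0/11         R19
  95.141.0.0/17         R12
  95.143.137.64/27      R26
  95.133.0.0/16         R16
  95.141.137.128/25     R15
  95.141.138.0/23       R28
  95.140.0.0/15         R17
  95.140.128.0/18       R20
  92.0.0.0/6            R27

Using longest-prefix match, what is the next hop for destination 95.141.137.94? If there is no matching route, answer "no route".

Routes whose prefix contains 95.141.137.94:
  92.0.0.0/6 (92.0.0.0 - 95.255.255.255) -> R27
  95.128.0.0/11 (95.128.0.0 - 95.159.255.255) -> R19
  95.140.0.0/15 (95.140.0.0 - 95.141.255.255) -> R17
More-specific entries that do NOT match:
  95.143.137.64/27 (95.143.137.64 - 95.143.137.95) does not contain 95.141.137.94
  95.141.137.0/26 (95.141.137.0 - 95.141.137.63) does not contain 95.141.137.94
  95.141.137.128/25 (95.141.137.128 - 95.141.137.255) does not contain 95.141.137.94
  95.141.138.0/23 (95.141.138.0 - 95.141.139.255) does not contain 95.141.137.94
  95.141.160.0/19 (95.141.160.0 - 95.141.191.255) does not contain 95.141.137.94
  95.140.128.0/18 (95.140.128.0 - 95.140.191.255) does not contain 95.141.137.94
  95.141.0.0/17 (95.141.0.0 - 95.141.127.255) does not contain 95.141.137.94
  95.133.0.0/16 (95.133.0.0 - 95.133.255.255) does not contain 95.141.137.94
Longest matching prefix is /15 -> next hop R17.

R17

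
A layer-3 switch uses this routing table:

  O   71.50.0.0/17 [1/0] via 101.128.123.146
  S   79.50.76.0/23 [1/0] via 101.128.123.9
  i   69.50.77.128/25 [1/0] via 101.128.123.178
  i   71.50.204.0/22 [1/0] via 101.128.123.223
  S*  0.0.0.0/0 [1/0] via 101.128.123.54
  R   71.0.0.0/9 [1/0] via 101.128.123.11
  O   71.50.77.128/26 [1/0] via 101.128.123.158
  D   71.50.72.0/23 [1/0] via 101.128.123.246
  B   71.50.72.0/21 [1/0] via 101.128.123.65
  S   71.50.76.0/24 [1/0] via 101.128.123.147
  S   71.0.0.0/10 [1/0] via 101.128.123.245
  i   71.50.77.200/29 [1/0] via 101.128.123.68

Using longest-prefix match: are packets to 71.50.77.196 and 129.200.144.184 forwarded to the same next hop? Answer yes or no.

no

71.50.77.196: longest match 71.50.72.0/21 -> 101.128.123.65
129.200.144.184: longest match 0.0.0.0/0 -> 101.128.123.54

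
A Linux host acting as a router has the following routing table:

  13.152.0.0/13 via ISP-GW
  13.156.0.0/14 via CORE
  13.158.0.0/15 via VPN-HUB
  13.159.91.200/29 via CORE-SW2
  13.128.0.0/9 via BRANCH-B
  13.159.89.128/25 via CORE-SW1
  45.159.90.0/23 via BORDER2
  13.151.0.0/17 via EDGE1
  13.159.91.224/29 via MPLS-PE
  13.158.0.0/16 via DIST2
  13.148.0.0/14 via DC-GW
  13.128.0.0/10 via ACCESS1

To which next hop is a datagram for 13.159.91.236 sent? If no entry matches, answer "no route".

Routes whose prefix contains 13.159.91.236:
  13.128.0.0/9 (13.128.0.0 - 13.255.255.255) -> BRANCH-B
  13.128.0.0/10 (13.128.0.0 - 13.191.255.255) -> ACCESS1
  13.152.0.0/13 (13.152.0.0 - 13.159.255.255) -> ISP-GW
  13.156.0.0/14 (13.156.0.0 - 13.159.255.255) -> CORE
  13.158.0.0/15 (13.158.0.0 - 13.159.255.255) -> VPN-HUB
More-specific entries that do NOT match:
  13.159.91.200/29 (13.159.91.200 - 13.159.91.207) does not contain 13.159.91.236
  13.159.91.224/29 (13.159.91.224 - 13.159.91.231) does not contain 13.159.91.236
  13.159.89.128/25 (13.159.89.128 - 13.159.89.255) does not contain 13.159.91.236
  45.159.90.0/23 (45.159.90.0 - 45.159.91.255) does not contain 13.159.91.236
  13.151.0.0/17 (13.151.0.0 - 13.151.127.255) does not contain 13.159.91.236
  13.158.0.0/16 (13.158.0.0 - 13.158.255.255) does not contain 13.159.91.236
Longest matching prefix is /15 -> next hop VPN-HUB.

VPN-HUB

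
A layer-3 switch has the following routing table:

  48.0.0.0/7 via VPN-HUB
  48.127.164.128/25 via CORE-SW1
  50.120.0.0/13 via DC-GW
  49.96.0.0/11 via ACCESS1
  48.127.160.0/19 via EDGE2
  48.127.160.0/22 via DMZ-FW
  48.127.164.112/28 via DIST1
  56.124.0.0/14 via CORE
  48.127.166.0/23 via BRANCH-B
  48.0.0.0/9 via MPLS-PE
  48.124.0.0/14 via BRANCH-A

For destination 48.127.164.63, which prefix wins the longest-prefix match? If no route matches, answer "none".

48.127.160.0/19

Entries matching 48.127.164.63:
  48.0.0.0/7 (48.0.0.0 - 49.255.255.255)
  48.0.0.0/9 (48.0.0.0 - 48.127.255.255)
  48.124.0.0/14 (48.124.0.0 - 48.127.255.255)
  48.127.160.0/19 (48.127.160.0 - 48.127.191.255)
Most specific is 48.127.160.0/19.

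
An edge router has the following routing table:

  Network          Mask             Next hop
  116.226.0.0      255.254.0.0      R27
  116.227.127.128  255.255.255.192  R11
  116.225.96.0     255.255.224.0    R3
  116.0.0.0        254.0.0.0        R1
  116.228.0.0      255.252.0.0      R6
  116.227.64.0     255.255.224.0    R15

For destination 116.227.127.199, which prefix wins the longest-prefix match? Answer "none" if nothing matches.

Entries matching 116.227.127.199:
  116.0.0.0/7 (116.0.0.0 - 117.255.255.255)
  116.226.0.0/15 (116.226.0.0 - 116.227.255.255)
Most specific is 116.226.0.0/15.

116.226.0.0/15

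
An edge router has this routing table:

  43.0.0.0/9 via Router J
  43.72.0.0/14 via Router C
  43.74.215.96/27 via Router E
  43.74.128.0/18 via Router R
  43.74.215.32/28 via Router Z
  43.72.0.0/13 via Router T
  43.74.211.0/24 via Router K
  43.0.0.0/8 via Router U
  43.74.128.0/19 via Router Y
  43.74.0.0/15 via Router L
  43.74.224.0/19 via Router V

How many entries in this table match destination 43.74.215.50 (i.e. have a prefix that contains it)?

Prefixes containing 43.74.215.50:
  43.0.0.0/8 (43.0.0.0 - 43.255.255.255)
  43.0.0.0/9 (43.0.0.0 - 43.127.255.255)
  43.72.0.0/13 (43.72.0.0 - 43.79.255.255)
  43.72.0.0/14 (43.72.0.0 - 43.75.255.255)
  43.74.0.0/15 (43.74.0.0 - 43.75.255.255)
Total matching entries: 5.

5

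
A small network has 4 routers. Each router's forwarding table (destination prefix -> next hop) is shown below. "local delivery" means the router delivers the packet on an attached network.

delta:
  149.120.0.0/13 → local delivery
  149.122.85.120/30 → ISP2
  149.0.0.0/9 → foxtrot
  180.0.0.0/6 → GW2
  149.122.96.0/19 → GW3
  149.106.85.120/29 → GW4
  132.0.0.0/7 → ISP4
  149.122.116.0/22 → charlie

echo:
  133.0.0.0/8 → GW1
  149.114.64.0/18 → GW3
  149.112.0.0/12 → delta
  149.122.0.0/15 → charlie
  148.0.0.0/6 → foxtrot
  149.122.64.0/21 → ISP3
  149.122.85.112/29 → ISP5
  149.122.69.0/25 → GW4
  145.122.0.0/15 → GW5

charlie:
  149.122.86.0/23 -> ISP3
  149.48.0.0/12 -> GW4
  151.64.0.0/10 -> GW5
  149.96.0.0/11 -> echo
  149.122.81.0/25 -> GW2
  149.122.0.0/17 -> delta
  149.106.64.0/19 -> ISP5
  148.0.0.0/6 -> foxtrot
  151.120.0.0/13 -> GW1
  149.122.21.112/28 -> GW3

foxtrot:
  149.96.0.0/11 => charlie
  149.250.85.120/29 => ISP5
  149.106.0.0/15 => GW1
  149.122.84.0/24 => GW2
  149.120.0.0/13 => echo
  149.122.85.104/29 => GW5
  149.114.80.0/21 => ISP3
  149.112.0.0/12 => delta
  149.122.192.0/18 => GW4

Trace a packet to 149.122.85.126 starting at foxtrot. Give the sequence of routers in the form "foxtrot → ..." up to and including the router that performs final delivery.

foxtrot → echo → charlie → delta

At foxtrot: longest match for 149.122.85.126 is 149.120.0.0/13 -> echo
At echo: longest match for 149.122.85.126 is 149.122.0.0/15 -> charlie
At charlie: longest match for 149.122.85.126 is 149.122.0.0/17 -> delta
At delta: longest match for 149.122.85.126 is 149.120.0.0/13 -> local delivery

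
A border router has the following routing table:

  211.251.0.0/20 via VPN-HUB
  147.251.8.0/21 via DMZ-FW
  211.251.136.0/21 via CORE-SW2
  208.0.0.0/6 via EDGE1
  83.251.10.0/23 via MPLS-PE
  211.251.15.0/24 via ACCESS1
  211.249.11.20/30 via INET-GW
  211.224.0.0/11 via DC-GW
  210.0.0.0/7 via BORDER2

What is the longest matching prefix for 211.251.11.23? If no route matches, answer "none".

Entries matching 211.251.11.23:
  208.0.0.0/6 (208.0.0.0 - 211.255.255.255)
  210.0.0.0/7 (210.0.0.0 - 211.255.255.255)
  211.224.0.0/11 (211.224.0.0 - 211.255.255.255)
  211.251.0.0/20 (211.251.0.0 - 211.251.15.255)
Most specific is 211.251.0.0/20.

211.251.0.0/20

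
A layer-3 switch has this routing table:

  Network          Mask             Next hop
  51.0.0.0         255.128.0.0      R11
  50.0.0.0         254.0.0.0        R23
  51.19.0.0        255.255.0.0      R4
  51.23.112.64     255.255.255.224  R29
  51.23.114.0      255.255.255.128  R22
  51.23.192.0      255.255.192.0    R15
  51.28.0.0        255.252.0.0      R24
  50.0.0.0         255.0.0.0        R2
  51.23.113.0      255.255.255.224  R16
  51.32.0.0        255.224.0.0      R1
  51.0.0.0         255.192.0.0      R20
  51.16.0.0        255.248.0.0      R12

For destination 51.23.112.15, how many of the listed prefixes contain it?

Prefixes containing 51.23.112.15:
  50.0.0.0/7 (50.0.0.0 - 51.255.255.255)
  51.0.0.0/9 (51.0.0.0 - 51.127.255.255)
  51.0.0.0/10 (51.0.0.0 - 51.63.255.255)
  51.16.0.0/13 (51.16.0.0 - 51.23.255.255)
Total matching entries: 4.

4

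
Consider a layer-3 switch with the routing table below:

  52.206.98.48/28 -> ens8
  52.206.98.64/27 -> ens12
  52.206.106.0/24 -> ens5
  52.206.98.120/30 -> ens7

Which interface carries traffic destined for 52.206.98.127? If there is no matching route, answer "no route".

No entry's prefix contains 52.206.98.127; there is no default route.

no route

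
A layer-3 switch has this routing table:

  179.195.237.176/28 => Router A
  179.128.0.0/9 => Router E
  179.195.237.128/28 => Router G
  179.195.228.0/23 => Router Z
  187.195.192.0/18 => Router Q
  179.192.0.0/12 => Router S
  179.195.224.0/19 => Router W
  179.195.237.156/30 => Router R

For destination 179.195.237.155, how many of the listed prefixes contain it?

Prefixes containing 179.195.237.155:
  179.128.0.0/9 (179.128.0.0 - 179.255.255.255)
  179.192.0.0/12 (179.192.0.0 - 179.207.255.255)
  179.195.224.0/19 (179.195.224.0 - 179.195.255.255)
Total matching entries: 3.

3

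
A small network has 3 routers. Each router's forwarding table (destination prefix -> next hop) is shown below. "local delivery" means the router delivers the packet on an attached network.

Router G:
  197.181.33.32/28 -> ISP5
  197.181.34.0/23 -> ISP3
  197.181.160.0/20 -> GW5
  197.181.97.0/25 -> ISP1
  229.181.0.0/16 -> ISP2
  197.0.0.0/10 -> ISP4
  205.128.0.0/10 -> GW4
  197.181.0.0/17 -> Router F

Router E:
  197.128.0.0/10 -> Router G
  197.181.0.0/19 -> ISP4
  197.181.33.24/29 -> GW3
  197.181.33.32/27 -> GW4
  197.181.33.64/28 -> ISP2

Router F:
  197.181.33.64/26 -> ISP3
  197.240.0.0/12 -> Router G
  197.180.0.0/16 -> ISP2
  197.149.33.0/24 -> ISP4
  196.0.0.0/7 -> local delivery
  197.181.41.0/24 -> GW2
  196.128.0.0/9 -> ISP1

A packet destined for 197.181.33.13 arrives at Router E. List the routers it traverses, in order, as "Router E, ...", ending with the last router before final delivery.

At Router E: longest match for 197.181.33.13 is 197.128.0.0/10 -> Router G
At Router G: longest match for 197.181.33.13 is 197.181.0.0/17 -> Router F
At Router F: longest match for 197.181.33.13 is 196.0.0.0/7 -> local delivery

Router E, Router G, Router F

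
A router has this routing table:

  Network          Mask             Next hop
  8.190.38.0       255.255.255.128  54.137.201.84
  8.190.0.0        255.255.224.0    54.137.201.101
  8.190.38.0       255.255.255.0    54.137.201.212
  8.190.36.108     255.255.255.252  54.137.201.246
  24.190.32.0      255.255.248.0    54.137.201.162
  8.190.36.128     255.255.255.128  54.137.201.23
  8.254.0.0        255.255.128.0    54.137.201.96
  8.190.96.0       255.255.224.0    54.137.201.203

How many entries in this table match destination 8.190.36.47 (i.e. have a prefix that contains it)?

No listed prefix contains 8.190.36.47.
Total matching entries: 0.

0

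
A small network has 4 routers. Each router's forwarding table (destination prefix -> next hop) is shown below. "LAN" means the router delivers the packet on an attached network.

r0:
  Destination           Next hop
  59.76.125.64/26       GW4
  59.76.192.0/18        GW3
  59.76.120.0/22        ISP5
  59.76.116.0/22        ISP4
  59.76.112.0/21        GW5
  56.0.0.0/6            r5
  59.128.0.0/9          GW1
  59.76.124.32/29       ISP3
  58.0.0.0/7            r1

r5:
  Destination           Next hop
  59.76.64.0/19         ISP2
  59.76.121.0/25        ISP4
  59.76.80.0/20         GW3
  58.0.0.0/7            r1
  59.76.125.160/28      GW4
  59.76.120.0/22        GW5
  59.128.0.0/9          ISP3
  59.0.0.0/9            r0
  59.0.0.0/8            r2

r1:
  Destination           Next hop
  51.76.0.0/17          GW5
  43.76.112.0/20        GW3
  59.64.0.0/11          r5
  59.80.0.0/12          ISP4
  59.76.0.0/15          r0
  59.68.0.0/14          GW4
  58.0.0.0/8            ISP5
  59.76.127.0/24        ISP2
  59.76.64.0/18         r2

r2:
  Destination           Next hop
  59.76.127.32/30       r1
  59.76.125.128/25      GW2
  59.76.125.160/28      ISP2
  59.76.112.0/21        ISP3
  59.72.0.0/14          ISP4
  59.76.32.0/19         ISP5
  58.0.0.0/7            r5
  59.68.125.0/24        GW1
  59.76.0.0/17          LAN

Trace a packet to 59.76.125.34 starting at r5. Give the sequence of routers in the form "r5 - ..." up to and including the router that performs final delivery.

At r5: longest match for 59.76.125.34 is 59.0.0.0/9 -> r0
At r0: longest match for 59.76.125.34 is 58.0.0.0/7 -> r1
At r1: longest match for 59.76.125.34 is 59.76.64.0/18 -> r2
At r2: longest match for 59.76.125.34 is 59.76.0.0/17 -> LAN

r5 - r0 - r1 - r2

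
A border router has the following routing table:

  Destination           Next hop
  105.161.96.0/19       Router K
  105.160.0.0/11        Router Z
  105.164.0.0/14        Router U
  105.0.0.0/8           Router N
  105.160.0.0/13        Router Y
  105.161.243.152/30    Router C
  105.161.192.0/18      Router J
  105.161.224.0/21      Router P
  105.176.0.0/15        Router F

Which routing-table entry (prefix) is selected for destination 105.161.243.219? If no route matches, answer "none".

Entries matching 105.161.243.219:
  105.0.0.0/8 (105.0.0.0 - 105.255.255.255)
  105.160.0.0/11 (105.160.0.0 - 105.191.255.255)
  105.160.0.0/13 (105.160.0.0 - 105.167.255.255)
  105.161.192.0/18 (105.161.192.0 - 105.161.255.255)
Most specific is 105.161.192.0/18.

105.161.192.0/18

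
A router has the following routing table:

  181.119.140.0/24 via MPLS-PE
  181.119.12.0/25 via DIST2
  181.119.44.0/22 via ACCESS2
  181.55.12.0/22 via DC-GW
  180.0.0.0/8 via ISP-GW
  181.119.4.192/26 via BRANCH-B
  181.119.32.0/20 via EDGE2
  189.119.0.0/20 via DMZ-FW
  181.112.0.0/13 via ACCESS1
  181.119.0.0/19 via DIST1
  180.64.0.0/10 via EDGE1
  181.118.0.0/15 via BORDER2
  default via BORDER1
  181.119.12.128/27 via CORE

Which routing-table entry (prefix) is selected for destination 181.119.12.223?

181.119.0.0/19

Entries matching 181.119.12.223:
  0.0.0.0/0 (default, matches everything)
  181.112.0.0/13 (181.112.0.0 - 181.119.255.255)
  181.118.0.0/15 (181.118.0.0 - 181.119.255.255)
  181.119.0.0/19 (181.119.0.0 - 181.119.31.255)
Most specific is 181.119.0.0/19.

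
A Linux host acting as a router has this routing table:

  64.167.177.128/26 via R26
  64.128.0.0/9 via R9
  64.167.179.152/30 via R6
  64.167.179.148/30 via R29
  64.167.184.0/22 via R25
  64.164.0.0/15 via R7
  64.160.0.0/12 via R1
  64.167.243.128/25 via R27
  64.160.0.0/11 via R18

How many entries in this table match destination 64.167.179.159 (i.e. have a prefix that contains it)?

3

Prefixes containing 64.167.179.159:
  64.128.0.0/9 (64.128.0.0 - 64.255.255.255)
  64.160.0.0/11 (64.160.0.0 - 64.191.255.255)
  64.160.0.0/12 (64.160.0.0 - 64.175.255.255)
Total matching entries: 3.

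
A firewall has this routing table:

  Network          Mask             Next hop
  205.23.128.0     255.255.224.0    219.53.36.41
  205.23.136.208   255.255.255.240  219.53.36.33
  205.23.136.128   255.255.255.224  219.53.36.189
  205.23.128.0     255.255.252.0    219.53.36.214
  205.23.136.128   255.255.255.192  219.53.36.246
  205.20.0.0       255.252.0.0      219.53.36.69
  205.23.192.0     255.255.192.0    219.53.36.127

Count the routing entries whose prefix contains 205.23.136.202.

Prefixes containing 205.23.136.202:
  205.20.0.0/14 (205.20.0.0 - 205.23.255.255)
  205.23.128.0/19 (205.23.128.0 - 205.23.159.255)
Total matching entries: 2.

2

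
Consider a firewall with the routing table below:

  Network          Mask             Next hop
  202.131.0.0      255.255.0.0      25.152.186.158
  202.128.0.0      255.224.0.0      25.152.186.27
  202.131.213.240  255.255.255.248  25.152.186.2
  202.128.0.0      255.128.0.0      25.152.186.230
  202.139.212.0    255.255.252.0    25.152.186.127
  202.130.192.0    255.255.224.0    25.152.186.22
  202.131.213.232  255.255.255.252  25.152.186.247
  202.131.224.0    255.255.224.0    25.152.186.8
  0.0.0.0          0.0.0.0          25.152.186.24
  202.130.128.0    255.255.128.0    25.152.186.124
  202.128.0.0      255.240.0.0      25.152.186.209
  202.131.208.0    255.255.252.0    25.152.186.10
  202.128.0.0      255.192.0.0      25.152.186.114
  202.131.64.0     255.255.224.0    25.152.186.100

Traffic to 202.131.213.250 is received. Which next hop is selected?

25.152.186.158

Routes whose prefix contains 202.131.213.250:
  0.0.0.0/0 (default, matches everything) -> 25.152.186.24
  202.128.0.0/9 (202.128.0.0 - 202.255.255.255) -> 25.152.186.230
  202.128.0.0/10 (202.128.0.0 - 202.191.255.255) -> 25.152.186.114
  202.128.0.0/11 (202.128.0.0 - 202.159.255.255) -> 25.152.186.27
  202.128.0.0/12 (202.128.0.0 - 202.143.255.255) -> 25.152.186.209
  202.131.0.0/16 (202.131.0.0 - 202.131.255.255) -> 25.152.186.158
More-specific entries that do NOT match:
  202.131.213.232/30 (202.131.213.232 - 202.131.213.235) does not contain 202.131.213.250
  202.131.213.240/29 (202.131.213.240 - 202.131.213.247) does not contain 202.131.213.250
  202.139.212.0/22 (202.139.212.0 - 202.139.215.255) does not contain 202.131.213.250
  202.131.208.0/22 (202.131.208.0 - 202.131.211.255) does not contain 202.131.213.250
  202.130.192.0/19 (202.130.192.0 - 202.130.223.255) does not contain 202.131.213.250
  202.131.224.0/19 (202.131.224.0 - 202.131.255.255) does not contain 202.131.213.250
  202.131.64.0/19 (202.131.64.0 - 202.131.95.255) does not contain 202.131.213.250
  202.130.128.0/17 (202.130.128.0 - 202.130.255.255) does not contain 202.131.213.250
Longest matching prefix is /16 -> next hop 25.152.186.158.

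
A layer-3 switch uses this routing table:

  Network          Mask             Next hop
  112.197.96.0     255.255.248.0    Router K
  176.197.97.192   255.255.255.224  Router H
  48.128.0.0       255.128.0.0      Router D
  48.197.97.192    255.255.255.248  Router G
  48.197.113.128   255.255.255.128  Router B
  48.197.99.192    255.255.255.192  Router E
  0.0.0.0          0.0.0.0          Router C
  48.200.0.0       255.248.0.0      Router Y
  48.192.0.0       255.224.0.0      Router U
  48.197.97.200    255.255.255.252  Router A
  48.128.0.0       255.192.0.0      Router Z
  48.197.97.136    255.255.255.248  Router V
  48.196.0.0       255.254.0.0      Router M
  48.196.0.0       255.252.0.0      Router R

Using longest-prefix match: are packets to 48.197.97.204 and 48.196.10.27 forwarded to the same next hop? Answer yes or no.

yes

48.197.97.204: longest match 48.196.0.0/15 -> Router M
48.196.10.27: longest match 48.196.0.0/15 -> Router M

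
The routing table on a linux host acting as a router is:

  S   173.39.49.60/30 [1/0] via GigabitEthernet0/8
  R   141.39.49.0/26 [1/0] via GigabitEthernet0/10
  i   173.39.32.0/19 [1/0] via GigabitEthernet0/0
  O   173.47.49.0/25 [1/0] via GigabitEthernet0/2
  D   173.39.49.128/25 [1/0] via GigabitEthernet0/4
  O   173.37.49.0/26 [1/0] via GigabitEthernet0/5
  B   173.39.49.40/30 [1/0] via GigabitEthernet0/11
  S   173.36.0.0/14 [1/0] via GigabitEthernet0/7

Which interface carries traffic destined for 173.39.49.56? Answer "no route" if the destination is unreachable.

GigabitEthernet0/0

Routes whose prefix contains 173.39.49.56:
  173.36.0.0/14 (173.36.0.0 - 173.39.255.255) -> GigabitEthernet0/7
  173.39.32.0/19 (173.39.32.0 - 173.39.63.255) -> GigabitEthernet0/0
More-specific entries that do NOT match:
  173.39.49.60/30 (173.39.49.60 - 173.39.49.63) does not contain 173.39.49.56
  173.39.49.40/30 (173.39.49.40 - 173.39.49.43) does not contain 173.39.49.56
  141.39.49.0/26 (141.39.49.0 - 141.39.49.63) does not contain 173.39.49.56
  173.37.49.0/26 (173.37.49.0 - 173.37.49.63) does not contain 173.39.49.56
  173.47.49.0/25 (173.47.49.0 - 173.47.49.127) does not contain 173.39.49.56
  173.39.49.128/25 (173.39.49.128 - 173.39.49.255) does not contain 173.39.49.56
Longest matching prefix is /19 -> interface GigabitEthernet0/0.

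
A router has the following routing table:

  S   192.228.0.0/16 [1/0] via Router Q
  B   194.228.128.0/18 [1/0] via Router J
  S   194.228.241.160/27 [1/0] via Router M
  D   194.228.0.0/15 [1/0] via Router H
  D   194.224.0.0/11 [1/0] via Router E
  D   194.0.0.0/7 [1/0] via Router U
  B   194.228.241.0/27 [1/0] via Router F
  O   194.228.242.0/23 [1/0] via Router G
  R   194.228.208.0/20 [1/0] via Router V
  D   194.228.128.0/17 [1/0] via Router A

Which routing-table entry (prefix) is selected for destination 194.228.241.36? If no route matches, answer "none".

Entries matching 194.228.241.36:
  194.0.0.0/7 (194.0.0.0 - 195.255.255.255)
  194.224.0.0/11 (194.224.0.0 - 194.255.255.255)
  194.228.0.0/15 (194.228.0.0 - 194.229.255.255)
  194.228.128.0/17 (194.228.128.0 - 194.228.255.255)
Most specific is 194.228.128.0/17.

194.228.128.0/17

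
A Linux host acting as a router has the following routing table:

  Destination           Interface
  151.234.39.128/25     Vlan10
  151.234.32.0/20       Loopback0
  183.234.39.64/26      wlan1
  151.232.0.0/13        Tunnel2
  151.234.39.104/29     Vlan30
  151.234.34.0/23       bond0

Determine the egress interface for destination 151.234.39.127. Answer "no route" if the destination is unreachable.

Routes whose prefix contains 151.234.39.127:
  151.232.0.0/13 (151.232.0.0 - 151.239.255.255) -> Tunnel2
  151.234.32.0/20 (151.234.32.0 - 151.234.47.255) -> Loopback0
More-specific entries that do NOT match:
  151.234.39.104/29 (151.234.39.104 - 151.234.39.111) does not contain 151.234.39.127
  183.234.39.64/26 (183.234.39.64 - 183.234.39.127) does not contain 151.234.39.127
  151.234.39.128/25 (151.234.39.128 - 151.234.39.255) does not contain 151.234.39.127
  151.234.34.0/23 (151.234.34.0 - 151.234.35.255) does not contain 151.234.39.127
Longest matching prefix is /20 -> interface Loopback0.

Loopback0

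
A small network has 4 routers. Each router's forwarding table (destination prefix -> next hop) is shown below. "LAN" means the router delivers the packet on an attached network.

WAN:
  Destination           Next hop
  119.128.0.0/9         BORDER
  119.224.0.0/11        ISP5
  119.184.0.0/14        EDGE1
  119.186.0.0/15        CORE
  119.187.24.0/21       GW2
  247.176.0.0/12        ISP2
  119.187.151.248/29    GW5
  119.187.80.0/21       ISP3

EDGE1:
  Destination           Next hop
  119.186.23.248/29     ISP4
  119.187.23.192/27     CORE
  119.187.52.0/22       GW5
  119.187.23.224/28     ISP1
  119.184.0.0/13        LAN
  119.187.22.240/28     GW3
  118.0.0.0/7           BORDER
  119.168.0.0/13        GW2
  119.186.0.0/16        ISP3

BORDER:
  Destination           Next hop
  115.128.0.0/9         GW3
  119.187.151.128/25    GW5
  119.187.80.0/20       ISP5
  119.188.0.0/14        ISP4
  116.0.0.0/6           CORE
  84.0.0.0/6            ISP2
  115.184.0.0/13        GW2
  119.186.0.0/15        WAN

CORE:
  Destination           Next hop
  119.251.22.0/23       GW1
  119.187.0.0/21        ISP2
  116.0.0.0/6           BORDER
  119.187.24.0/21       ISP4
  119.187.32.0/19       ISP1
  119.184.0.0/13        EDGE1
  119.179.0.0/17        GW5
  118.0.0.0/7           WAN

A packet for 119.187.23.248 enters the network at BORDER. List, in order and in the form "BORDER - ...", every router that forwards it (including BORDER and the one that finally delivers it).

At BORDER: longest match for 119.187.23.248 is 119.186.0.0/15 -> WAN
At WAN: longest match for 119.187.23.248 is 119.186.0.0/15 -> CORE
At CORE: longest match for 119.187.23.248 is 119.184.0.0/13 -> EDGE1
At EDGE1: longest match for 119.187.23.248 is 119.184.0.0/13 -> LAN

BORDER - WAN - CORE - EDGE1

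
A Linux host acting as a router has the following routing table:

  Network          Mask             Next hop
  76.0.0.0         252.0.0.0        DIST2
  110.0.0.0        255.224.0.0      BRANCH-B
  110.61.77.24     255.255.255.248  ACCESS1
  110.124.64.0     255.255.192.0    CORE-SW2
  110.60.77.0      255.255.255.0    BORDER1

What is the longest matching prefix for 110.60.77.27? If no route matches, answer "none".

Entries matching 110.60.77.27:
  110.60.77.0/24 (110.60.77.0 - 110.60.77.255)
Most specific is 110.60.77.0/24.

110.60.77.0/24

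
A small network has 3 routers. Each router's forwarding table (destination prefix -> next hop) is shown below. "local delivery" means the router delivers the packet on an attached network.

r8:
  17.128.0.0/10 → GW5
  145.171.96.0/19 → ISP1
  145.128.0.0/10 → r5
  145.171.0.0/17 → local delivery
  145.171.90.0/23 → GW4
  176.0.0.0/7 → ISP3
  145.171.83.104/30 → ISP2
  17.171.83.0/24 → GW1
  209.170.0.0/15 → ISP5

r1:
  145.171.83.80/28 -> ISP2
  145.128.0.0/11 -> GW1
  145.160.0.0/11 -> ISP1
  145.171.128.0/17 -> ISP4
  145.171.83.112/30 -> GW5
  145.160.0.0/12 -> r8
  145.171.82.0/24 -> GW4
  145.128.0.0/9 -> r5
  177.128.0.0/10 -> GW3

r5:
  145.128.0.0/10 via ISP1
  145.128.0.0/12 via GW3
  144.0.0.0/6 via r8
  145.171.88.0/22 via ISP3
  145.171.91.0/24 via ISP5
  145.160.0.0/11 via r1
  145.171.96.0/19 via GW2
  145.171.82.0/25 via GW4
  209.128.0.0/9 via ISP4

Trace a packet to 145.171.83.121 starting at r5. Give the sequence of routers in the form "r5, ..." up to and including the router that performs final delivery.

r5, r1, r8

At r5: longest match for 145.171.83.121 is 145.160.0.0/11 -> r1
At r1: longest match for 145.171.83.121 is 145.160.0.0/12 -> r8
At r8: longest match for 145.171.83.121 is 145.171.0.0/17 -> local delivery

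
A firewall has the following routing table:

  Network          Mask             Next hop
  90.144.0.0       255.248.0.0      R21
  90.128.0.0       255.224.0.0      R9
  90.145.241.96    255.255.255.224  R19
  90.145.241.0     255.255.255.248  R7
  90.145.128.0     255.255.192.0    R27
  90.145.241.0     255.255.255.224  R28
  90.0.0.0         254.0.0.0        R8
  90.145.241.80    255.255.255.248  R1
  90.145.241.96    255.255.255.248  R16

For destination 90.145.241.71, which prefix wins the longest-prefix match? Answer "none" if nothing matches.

Entries matching 90.145.241.71:
  90.0.0.0/7 (90.0.0.0 - 91.255.255.255)
  90.128.0.0/11 (90.128.0.0 - 90.159.255.255)
  90.144.0.0/13 (90.144.0.0 - 90.151.255.255)
Most specific is 90.144.0.0/13.

90.144.0.0/13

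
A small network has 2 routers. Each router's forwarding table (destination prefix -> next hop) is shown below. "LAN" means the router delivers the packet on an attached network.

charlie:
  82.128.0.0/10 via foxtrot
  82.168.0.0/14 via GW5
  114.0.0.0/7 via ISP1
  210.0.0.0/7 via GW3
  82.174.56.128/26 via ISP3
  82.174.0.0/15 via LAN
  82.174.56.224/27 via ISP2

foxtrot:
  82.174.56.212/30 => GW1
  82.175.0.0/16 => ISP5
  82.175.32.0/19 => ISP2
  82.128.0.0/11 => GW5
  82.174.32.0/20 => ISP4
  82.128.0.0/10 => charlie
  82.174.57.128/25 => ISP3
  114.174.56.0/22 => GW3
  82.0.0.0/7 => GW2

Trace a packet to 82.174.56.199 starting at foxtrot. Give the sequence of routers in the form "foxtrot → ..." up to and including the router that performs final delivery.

foxtrot → charlie

At foxtrot: longest match for 82.174.56.199 is 82.128.0.0/10 -> charlie
At charlie: longest match for 82.174.56.199 is 82.174.0.0/15 -> LAN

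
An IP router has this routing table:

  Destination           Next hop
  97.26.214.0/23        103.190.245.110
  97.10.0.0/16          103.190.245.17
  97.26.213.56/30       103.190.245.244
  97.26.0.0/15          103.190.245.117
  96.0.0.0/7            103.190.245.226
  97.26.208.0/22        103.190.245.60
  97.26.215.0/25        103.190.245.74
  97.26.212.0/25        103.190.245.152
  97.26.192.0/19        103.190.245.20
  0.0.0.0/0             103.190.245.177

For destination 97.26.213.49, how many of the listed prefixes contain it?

Prefixes containing 97.26.213.49:
  0.0.0.0/0 (default, matches everything)
  96.0.0.0/7 (96.0.0.0 - 97.255.255.255)
  97.26.0.0/15 (97.26.0.0 - 97.27.255.255)
  97.26.192.0/19 (97.26.192.0 - 97.26.223.255)
Total matching entries: 4.

4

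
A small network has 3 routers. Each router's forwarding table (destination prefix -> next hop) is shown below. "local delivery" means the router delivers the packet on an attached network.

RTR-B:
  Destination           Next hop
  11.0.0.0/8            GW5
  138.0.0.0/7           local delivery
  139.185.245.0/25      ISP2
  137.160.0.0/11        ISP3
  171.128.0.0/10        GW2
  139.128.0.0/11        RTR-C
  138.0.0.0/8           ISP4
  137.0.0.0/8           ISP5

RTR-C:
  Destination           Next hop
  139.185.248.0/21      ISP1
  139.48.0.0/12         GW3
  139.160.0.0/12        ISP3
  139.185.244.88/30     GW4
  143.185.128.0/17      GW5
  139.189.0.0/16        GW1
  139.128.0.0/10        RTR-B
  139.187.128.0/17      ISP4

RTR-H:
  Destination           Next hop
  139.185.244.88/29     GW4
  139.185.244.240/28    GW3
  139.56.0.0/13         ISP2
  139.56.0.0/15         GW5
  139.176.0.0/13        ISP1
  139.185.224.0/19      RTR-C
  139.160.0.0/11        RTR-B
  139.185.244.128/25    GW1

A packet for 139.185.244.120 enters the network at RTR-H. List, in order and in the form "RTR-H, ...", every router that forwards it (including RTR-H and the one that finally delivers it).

At RTR-H: longest match for 139.185.244.120 is 139.185.224.0/19 -> RTR-C
At RTR-C: longest match for 139.185.244.120 is 139.128.0.0/10 -> RTR-B
At RTR-B: longest match for 139.185.244.120 is 138.0.0.0/7 -> local delivery

RTR-H, RTR-C, RTR-B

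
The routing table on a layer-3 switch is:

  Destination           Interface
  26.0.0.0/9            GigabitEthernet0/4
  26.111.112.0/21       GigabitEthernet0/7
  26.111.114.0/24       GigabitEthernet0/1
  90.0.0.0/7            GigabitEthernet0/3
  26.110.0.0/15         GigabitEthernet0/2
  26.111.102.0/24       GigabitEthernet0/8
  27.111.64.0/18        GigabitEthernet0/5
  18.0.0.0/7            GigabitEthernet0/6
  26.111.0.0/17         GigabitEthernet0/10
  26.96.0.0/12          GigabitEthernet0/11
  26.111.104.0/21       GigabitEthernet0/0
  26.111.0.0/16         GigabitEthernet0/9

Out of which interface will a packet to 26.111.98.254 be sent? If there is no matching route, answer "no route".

Routes whose prefix contains 26.111.98.254:
  26.0.0.0/9 (26.0.0.0 - 26.127.255.255) -> GigabitEthernet0/4
  26.96.0.0/12 (26.96.0.0 - 26.111.255.255) -> GigabitEthernet0/11
  26.110.0.0/15 (26.110.0.0 - 26.111.255.255) -> GigabitEthernet0/2
  26.111.0.0/16 (26.111.0.0 - 26.111.255.255) -> GigabitEthernet0/9
  26.111.0.0/17 (26.111.0.0 - 26.111.127.255) -> GigabitEthernet0/10
More-specific entries that do NOT match:
  26.111.114.0/24 (26.111.114.0 - 26.111.114.255) does not contain 26.111.98.254
  26.111.102.0/24 (26.111.102.0 - 26.111.102.255) does not contain 26.111.98.254
  26.111.112.0/21 (26.111.112.0 - 26.111.119.255) does not contain 26.111.98.254
  26.111.104.0/21 (26.111.104.0 - 26.111.111.255) does not contain 26.111.98.254
  27.111.64.0/18 (27.111.64.0 - 27.111.127.255) does not contain 26.111.98.254
Longest matching prefix is /17 -> interface GigabitEthernet0/10.

GigabitEthernet0/10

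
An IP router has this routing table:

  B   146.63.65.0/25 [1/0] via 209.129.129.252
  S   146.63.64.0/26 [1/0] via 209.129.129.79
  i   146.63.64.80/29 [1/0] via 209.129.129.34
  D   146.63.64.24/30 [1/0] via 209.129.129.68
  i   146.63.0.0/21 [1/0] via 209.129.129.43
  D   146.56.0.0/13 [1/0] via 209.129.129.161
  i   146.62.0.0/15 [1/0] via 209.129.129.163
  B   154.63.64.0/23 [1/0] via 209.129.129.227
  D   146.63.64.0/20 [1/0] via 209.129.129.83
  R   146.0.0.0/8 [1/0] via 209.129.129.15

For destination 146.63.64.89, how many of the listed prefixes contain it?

Prefixes containing 146.63.64.89:
  146.0.0.0/8 (146.0.0.0 - 146.255.255.255)
  146.56.0.0/13 (146.56.0.0 - 146.63.255.255)
  146.62.0.0/15 (146.62.0.0 - 146.63.255.255)
  146.63.64.0/20 (146.63.64.0 - 146.63.79.255)
Total matching entries: 4.

4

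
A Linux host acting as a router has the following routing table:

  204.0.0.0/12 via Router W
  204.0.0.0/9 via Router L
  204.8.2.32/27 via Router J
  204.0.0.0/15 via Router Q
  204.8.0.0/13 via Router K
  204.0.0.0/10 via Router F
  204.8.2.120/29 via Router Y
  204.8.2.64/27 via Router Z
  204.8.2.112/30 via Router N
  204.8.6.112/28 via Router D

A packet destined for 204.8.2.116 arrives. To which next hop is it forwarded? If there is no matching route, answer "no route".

Router K

Routes whose prefix contains 204.8.2.116:
  204.0.0.0/9 (204.0.0.0 - 204.127.255.255) -> Router L
  204.0.0.0/10 (204.0.0.0 - 204.63.255.255) -> Router F
  204.0.0.0/12 (204.0.0.0 - 204.15.255.255) -> Router W
  204.8.0.0/13 (204.8.0.0 - 204.15.255.255) -> Router K
More-specific entries that do NOT match:
  204.8.2.112/30 (204.8.2.112 - 204.8.2.115) does not contain 204.8.2.116
  204.8.2.120/29 (204.8.2.120 - 204.8.2.127) does not contain 204.8.2.116
  204.8.6.112/28 (204.8.6.112 - 204.8.6.127) does not contain 204.8.2.116
  204.8.2.32/27 (204.8.2.32 - 204.8.2.63) does not contain 204.8.2.116
  204.8.2.64/27 (204.8.2.64 - 204.8.2.95) does not contain 204.8.2.116
  204.0.0.0/15 (204.0.0.0 - 204.1.255.255) does not contain 204.8.2.116
Longest matching prefix is /13 -> next hop Router K.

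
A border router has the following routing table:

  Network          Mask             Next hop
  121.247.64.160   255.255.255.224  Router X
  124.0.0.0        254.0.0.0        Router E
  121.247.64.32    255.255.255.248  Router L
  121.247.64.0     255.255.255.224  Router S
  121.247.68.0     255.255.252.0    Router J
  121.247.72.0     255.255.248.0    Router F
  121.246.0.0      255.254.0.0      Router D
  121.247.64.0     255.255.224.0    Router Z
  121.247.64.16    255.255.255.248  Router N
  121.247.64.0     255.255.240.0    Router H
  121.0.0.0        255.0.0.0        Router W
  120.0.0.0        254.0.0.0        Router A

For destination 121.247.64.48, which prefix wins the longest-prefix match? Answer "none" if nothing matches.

121.247.64.0/20

Entries matching 121.247.64.48:
  120.0.0.0/7 (120.0.0.0 - 121.255.255.255)
  121.0.0.0/8 (121.0.0.0 - 121.255.255.255)
  121.246.0.0/15 (121.246.0.0 - 121.247.255.255)
  121.247.64.0/19 (121.247.64.0 - 121.247.95.255)
  121.247.64.0/20 (121.247.64.0 - 121.247.79.255)
Most specific is 121.247.64.0/20.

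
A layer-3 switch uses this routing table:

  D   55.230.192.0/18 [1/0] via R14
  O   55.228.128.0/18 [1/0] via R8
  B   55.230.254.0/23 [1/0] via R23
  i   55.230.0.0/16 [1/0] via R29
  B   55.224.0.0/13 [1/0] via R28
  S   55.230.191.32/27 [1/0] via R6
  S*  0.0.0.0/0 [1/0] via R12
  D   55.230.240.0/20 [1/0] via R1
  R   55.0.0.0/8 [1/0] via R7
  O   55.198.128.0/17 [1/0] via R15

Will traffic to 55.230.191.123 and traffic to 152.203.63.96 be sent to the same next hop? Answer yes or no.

55.230.191.123: longest match 55.230.0.0/16 -> R29
152.203.63.96: longest match 0.0.0.0/0 -> R12

no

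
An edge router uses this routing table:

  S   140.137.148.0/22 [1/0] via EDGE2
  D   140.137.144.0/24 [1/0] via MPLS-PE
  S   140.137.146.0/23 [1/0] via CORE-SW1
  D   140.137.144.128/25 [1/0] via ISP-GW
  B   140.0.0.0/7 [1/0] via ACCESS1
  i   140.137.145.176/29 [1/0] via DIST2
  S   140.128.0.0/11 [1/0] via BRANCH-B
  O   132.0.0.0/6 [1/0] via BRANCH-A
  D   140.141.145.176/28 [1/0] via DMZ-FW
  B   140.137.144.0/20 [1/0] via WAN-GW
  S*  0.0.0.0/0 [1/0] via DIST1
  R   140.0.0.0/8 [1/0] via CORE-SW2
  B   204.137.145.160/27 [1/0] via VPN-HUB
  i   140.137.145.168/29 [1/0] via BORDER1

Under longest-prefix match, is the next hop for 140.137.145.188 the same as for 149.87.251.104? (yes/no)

no

140.137.145.188: longest match 140.137.144.0/20 -> WAN-GW
149.87.251.104: longest match 0.0.0.0/0 -> DIST1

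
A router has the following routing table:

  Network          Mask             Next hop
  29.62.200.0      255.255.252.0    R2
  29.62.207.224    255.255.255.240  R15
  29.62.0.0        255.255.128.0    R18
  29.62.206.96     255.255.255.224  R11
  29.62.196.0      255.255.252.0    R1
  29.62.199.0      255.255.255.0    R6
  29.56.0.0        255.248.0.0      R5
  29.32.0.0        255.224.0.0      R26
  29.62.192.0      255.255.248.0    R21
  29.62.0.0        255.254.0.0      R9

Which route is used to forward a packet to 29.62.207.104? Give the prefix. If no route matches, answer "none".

Entries matching 29.62.207.104:
  29.32.0.0/11 (29.32.0.0 - 29.63.255.255)
  29.56.0.0/13 (29.56.0.0 - 29.63.255.255)
  29.62.0.0/15 (29.62.0.0 - 29.63.255.255)
Most specific is 29.62.0.0/15.

29.62.0.0/15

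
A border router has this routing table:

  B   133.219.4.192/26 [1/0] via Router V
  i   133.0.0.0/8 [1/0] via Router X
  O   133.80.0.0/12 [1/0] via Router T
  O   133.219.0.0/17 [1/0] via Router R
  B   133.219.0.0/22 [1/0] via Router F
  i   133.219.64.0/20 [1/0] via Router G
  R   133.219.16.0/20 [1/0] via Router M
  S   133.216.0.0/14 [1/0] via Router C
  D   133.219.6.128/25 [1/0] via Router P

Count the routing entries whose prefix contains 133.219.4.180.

3

Prefixes containing 133.219.4.180:
  133.0.0.0/8 (133.0.0.0 - 133.255.255.255)
  133.216.0.0/14 (133.216.0.0 - 133.219.255.255)
  133.219.0.0/17 (133.219.0.0 - 133.219.127.255)
Total matching entries: 3.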